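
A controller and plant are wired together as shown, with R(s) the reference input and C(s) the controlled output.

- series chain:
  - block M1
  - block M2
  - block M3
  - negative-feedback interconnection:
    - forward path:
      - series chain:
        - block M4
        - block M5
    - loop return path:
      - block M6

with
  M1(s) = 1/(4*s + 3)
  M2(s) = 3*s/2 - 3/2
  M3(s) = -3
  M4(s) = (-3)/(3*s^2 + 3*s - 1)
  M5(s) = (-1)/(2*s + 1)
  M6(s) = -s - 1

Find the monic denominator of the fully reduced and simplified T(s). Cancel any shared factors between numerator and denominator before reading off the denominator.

Answer: s^4 + 9*s^3/4 + 19*s^2/24 - 11*s/12 - 1/2

Working:
Step 1 - combine M4, M5 in series, giving 3/(6*s^3 + 9*s^2 + s - 1)
Step 2 - close the feedback loop around (M4*M5), M6, giving 3/(6*s^3 + 9*s^2 - 2*s - 4)
Step 3 - multiply M1, M2, M3, [(M4*M5)/(1+(M4*M5)*M6)] (series), giving (27 - 27*s)/(48*s^4 + 108*s^3 + 38*s^2 - 44*s - 24)
Step 3 gives the fully reduced T(s), with no common factor left to cancel. The denominator's leading coefficient is 48, so divide each of its coefficients by 48 to get the monic form.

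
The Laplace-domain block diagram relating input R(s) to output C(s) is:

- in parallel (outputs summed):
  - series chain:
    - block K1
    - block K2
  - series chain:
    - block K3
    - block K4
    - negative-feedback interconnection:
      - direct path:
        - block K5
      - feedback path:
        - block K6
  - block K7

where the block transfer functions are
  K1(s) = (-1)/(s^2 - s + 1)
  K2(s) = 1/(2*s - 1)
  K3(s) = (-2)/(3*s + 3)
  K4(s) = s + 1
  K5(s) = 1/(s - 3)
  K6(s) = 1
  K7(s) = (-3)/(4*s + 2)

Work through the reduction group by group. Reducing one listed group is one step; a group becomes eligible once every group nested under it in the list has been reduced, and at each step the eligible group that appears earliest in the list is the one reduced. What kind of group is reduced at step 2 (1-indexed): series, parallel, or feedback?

(1) multiply K1, K2 (series)
(2) feedback reduction of K5, K6
(3) reduce the series chain K3, K4, [K5/(1+K5*K6)]
(4) sum the parallel branches (K1*K2), (K3*K4*[K5/(1+K5*K6)]), K7
At step 2 the group reduced is feedback.

Hence the answer: feedback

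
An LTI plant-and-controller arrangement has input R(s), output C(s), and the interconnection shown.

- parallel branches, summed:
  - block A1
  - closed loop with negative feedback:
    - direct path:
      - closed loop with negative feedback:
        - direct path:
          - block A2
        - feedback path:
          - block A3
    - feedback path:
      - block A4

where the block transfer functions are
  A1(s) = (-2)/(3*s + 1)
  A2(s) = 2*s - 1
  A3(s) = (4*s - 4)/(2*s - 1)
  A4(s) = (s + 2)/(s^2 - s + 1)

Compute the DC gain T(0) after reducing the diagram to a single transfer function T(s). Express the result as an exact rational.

The answer is -9/5.

Reasoning:
Step 1: apply the feedback formula to A2, A3: (2*s - 1)/(4*s - 3)
Step 2: apply the feedback formula to [A2/(1+A2*A3)], A4: (2*s^3 - 3*s^2 + 3*s - 1)/(4*s^3 - 5*s^2 + 10*s - 5)
Step 3: add A1, [[A2/(1+A2*A3)]/(1+[A2/(1+A2*A3)]*A4)] (parallel): (6*s^4 - 15*s^3 + 16*s^2 - 20*s + 9)/(12*s^4 - 11*s^3 + 25*s^2 - 5*s - 5)
Evaluating the step-3 result (the overall T(s)) at s = 0 gives T(0) = 9/(-5) = -9/5.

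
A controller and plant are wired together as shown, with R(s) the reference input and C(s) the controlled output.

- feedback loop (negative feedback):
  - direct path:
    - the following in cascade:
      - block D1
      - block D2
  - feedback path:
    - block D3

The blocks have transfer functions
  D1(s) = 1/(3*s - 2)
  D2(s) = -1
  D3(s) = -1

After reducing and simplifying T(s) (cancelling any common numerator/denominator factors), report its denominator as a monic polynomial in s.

Step 1: multiply D1, D2 (series) gives (-1)/(3*s - 2)
Step 2: apply the feedback formula to (D1*D2), D3 gives (-1)/(3*s - 1)
The result of step 2 is T(s) in lowest terms. Its denominator has leading coefficient 3; dividing the denominator through by 3 makes it monic.

Final answer: s - 1/3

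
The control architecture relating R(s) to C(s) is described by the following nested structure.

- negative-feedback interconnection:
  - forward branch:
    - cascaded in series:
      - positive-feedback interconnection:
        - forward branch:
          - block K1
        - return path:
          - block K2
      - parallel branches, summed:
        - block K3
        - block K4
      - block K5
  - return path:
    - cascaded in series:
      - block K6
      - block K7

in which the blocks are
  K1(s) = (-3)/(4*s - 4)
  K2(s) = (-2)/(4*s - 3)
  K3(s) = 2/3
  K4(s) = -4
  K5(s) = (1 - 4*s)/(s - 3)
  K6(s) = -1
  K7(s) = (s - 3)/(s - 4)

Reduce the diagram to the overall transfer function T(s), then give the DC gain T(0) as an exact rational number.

Reducing step by step:

1. feedback reduction of K1, K2, giving (9 - 12*s)/(16*s^2 - 28*s + 6)
2. parallel reduction of K3, K4, giving (-10)/3
3. series reduction of [K1/(1-K1*K2)], (K3+K4), K5, giving (15 - 20*s)/(2*s^2 - 9*s + 9)
4. series reduction of K6, K7, giving (3 - s)/(s - 4)
5. reduce the feedback loop with forward ([K1/(1-K1*K2)]*(K3+K4)*K5) and return (K6*K7), giving (-20*s^2 + 95*s - 60)/(2*s^3 + 3*s^2 - 30*s + 9)
That last expression is T(s); at s = 0 only the constant terms survive, so T(0) = -60/9 = -20/3.

Answer: -20/3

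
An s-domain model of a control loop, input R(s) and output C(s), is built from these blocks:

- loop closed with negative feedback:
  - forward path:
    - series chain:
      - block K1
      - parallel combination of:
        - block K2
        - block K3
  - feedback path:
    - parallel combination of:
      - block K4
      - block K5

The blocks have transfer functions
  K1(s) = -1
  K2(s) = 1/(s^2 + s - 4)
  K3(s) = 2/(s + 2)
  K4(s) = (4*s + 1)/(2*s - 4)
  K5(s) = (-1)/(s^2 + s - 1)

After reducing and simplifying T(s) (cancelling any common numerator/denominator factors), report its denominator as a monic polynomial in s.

The answer is s^6 - 2*s^5 - 19*s^4 - 7*s^3/2 + 79*s^2/2 + s/2 - 7.

Reasoning:
Step 1. add K2, K3 (parallel) = (2*s^2 + 3*s - 6)/(s^3 + 3*s^2 - 2*s - 8)
Step 2. series reduction of K1, (K2+K3) = (-2*s^2 - 3*s + 6)/(s^3 + 3*s^2 - 2*s - 8)
Step 3. add K4, K5 (parallel) = (4*s^3 + 5*s^2 - 5*s + 3)/(2*s^3 - 2*s^2 - 6*s + 4)
Step 4. close the feedback loop around (K1*(K2+K3)), (K4+K5) = (-4*s^5 - 2*s^4 + 30*s^3 - 2*s^2 - 48*s + 24)/(2*s^6 - 4*s^5 - 38*s^4 - 7*s^3 + 79*s^2 + s - 14)
The result of step 4 is T(s) in lowest terms. Its denominator has leading coefficient 2; dividing the denominator through by 2 makes it monic.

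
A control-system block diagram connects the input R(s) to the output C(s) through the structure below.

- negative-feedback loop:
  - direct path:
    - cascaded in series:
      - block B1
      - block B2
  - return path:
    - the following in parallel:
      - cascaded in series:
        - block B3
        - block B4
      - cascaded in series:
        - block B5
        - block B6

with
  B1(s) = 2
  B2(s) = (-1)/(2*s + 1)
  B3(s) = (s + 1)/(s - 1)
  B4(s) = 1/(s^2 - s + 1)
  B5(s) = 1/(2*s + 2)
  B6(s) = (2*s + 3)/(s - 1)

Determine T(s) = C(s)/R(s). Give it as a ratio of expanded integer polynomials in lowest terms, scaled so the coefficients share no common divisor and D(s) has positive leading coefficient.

Step 1: cascade B1, B2, giving (-2)/(2*s + 1)
Step 2: series reduction of B3, B4, giving (s + 1)/(s^3 - 2*s^2 + 2*s - 1)
Step 3: cascade B5, B6, giving (2*s + 3)/(2*s^2 - 2)
Step 4: parallel reduction of (B3*B4), (B5*B6), giving (2*s^3 + 3*s^2 + 3*s + 5)/(2*s^4 - 2*s^3 + 2*s - 2)
Step 5: apply the feedback formula to (B1*B2), ((B3*B4)+(B5*B6)): this yields T(s), and no further normalization is needed

Hence the answer: (-2*s^4 + 2*s^3 - 2*s + 2)/(2*s^5 - s^4 - 3*s^3 - s^2 - 4*s - 6)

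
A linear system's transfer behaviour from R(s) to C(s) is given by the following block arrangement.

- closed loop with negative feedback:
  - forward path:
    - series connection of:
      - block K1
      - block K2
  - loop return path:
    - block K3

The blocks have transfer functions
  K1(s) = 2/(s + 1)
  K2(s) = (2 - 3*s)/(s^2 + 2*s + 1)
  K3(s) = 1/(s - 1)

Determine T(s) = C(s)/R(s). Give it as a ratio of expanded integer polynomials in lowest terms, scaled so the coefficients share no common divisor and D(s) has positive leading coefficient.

Step 1. reduce the series chain K1, K2: (4 - 6*s)/(s^3 + 3*s^2 + 3*s + 1)
Step 2. apply the feedback formula to (K1*K2), K3, giving the overall T(s)

Answer: (-6*s^2 + 10*s - 4)/(s^4 + 2*s^3 - 8*s + 3)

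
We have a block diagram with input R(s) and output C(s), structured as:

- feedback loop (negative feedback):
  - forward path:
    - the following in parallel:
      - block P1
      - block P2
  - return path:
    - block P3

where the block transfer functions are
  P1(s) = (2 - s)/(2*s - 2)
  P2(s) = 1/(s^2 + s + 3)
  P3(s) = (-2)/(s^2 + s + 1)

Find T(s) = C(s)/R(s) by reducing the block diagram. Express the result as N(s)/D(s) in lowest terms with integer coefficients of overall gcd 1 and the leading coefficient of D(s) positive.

Answer: (-s^5 + s^3 + 6*s^2 + 5*s + 4)/(2*s^5 + 2*s^4 + 8*s^3 - 4*s^2 - 4*s - 14)

Working:
Step 1: parallel reduction of P1, P2 gives (-s^3 + s^2 + s + 4)/(2*s^3 + 4*s - 6)
Step 2: feedback reduction of (P1+P2), P3 - this is the overall T(s), already in the required normalized form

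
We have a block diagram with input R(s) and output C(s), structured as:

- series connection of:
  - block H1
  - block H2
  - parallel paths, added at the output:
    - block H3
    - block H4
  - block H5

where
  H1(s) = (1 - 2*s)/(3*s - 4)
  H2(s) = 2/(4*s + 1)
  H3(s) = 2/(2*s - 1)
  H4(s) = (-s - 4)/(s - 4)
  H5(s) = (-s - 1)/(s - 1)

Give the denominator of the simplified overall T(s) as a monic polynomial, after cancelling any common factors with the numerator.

Reducing step by step:

Step 1: sum the parallel branches H3, H4: (-2*s^2 - 5*s - 4)/(2*s^2 - 9*s + 4)
Step 2: cascade H1, H2, (H3+H4), H5: (-4*s^3 - 14*s^2 - 18*s - 8)/(12*s^4 - 73*s^3 + 109*s^2 - 32*s - 16)
Step 2 gives the fully reduced T(s), with no common factor left to cancel. The denominator's leading coefficient is 12, so divide each of its coefficients by 12 to get the monic form.

Answer: s^4 - 73*s^3/12 + 109*s^2/12 - 8*s/3 - 4/3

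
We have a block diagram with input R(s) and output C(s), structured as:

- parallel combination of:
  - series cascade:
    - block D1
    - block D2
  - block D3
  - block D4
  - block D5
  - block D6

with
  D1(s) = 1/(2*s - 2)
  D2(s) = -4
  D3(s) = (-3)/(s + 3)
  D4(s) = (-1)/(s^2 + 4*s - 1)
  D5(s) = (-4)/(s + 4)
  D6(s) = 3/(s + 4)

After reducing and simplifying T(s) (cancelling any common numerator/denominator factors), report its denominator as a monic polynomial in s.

Step 1: series reduction of D1, D2, giving (-2)/(s - 1)
Step 2: add (D1*D2), D3, D4, D5, D6 (parallel), giving (-6*s^4 - 50*s^3 - 109*s^2 - 16*s + 21)/(s^5 + 10*s^4 + 28*s^3 + 2*s^2 - 53*s + 12)
T(s) is the step-2 result (common factors already cancelled). Leading coefficient of the denominator: 1, so no rescaling is needed.

Answer: s^5 + 10*s^4 + 28*s^3 + 2*s^2 - 53*s + 12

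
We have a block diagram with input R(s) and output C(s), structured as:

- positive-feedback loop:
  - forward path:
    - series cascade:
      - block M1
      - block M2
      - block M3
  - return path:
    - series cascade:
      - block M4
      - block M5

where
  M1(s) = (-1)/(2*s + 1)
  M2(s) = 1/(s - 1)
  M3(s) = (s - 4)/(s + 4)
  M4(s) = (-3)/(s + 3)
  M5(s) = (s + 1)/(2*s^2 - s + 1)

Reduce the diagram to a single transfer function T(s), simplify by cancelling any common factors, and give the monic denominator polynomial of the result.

Answer: s^6 + 6*s^5 + 21*s^4/4 - 41*s^3/4 + 2*s^2 + s/2

Working:
[1] series reduction of M1, M2, M3; result (4 - s)/(2*s^3 + 7*s^2 - 5*s - 4)
[2] combine M4, M5 in series; result (-3*s - 3)/(2*s^3 + 5*s^2 - 2*s + 3)
[3] close the feedback loop around (M1*M2*M3), (M4*M5); result (-2*s^4 + 3*s^3 + 22*s^2 - 11*s + 12)/(4*s^6 + 24*s^5 + 21*s^4 - 41*s^3 + 8*s^2 + 2*s)
The result of step 3 is T(s) in lowest terms. Its denominator has leading coefficient 4; dividing the denominator through by 4 makes it monic.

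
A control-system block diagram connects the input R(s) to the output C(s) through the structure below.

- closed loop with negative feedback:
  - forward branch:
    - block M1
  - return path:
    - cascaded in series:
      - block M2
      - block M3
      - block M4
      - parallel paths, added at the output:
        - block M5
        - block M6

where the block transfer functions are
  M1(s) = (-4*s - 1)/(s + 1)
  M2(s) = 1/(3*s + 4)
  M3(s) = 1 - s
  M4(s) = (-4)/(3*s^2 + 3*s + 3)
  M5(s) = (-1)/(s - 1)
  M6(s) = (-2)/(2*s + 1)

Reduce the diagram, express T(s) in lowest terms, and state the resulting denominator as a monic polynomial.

Step 1: reduce the parallel group M5, M6, giving (1 - 4*s)/(2*s^2 - s - 1)
Step 2: series reduction of M2, M3, M4, (M5+M6), giving (4 - 16*s)/(18*s^4 + 51*s^3 + 63*s^2 + 45*s + 12)
Step 3: feedback reduction of M1, (M2*M3*M4*(M5+M6)), giving (-72*s^5 - 222*s^4 - 303*s^3 - 243*s^2 - 93*s - 12)/(18*s^5 + 69*s^4 + 114*s^3 + 172*s^2 + 57*s + 8)
T(s) is the step-3 result (common factors already cancelled). Leading coefficient of the denominator: 18. Divide through by 18 for the monic polynomial.

Final answer: s^5 + 23*s^4/6 + 19*s^3/3 + 86*s^2/9 + 19*s/6 + 4/9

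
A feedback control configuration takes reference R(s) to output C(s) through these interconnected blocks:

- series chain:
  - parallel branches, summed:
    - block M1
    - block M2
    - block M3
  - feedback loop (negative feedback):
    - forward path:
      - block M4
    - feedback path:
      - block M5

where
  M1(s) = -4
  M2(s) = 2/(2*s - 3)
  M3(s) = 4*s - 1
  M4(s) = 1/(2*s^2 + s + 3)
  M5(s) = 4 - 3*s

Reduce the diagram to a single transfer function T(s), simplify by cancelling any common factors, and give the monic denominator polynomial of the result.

Reducing step by step:

Step 1. reduce the parallel group M1, M2, M3 = (8*s^2 - 22*s + 17)/(2*s - 3)
Step 2. feedback reduction of M4, M5 = 1/(2*s^2 - 2*s + 7)
Step 3. combine (M1+M2+M3), [M4/(1+M4*M5)] in series = (8*s^2 - 22*s + 17)/(4*s^3 - 10*s^2 + 20*s - 21)
Step 3 gives the fully reduced T(s), with no common factor left to cancel. The denominator's leading coefficient is 4, so divide each of its coefficients by 4 to get the monic form.

Answer: s^3 - 5*s^2/2 + 5*s - 21/4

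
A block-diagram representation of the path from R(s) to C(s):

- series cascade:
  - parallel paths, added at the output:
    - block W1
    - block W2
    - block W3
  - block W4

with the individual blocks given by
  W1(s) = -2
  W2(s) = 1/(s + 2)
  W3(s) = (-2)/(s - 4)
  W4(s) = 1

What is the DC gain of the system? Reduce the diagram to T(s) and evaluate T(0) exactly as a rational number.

[1] reduce the parallel group W1, W2, W3; result (-2*s^2 + 3*s + 8)/(s^2 - 2*s - 8)
[2] multiply (W1+W2+W3), W4 (series); result (-2*s^2 + 3*s + 8)/(s^2 - 2*s - 8)
The step-2 result is T(s). Setting s = 0: T(0) = 8/(-8) = -1.

Hence the answer: -1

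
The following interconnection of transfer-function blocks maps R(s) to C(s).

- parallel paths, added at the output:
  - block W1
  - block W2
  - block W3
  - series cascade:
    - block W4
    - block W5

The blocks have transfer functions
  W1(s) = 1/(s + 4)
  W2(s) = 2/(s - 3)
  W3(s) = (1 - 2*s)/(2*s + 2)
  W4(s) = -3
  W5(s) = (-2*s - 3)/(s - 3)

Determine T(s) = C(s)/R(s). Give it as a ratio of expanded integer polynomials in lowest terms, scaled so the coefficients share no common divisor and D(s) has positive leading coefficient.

Answer: (10*s^3 + 83*s^2 + 179*s + 70)/(2*s^3 + 4*s^2 - 22*s - 24)

Working:
1. cascade W4, W5 = (6*s + 9)/(s - 3)
2. parallel reduction of W1, W2, W3, (W4*W5) - this is the overall T(s), already in the required normalized form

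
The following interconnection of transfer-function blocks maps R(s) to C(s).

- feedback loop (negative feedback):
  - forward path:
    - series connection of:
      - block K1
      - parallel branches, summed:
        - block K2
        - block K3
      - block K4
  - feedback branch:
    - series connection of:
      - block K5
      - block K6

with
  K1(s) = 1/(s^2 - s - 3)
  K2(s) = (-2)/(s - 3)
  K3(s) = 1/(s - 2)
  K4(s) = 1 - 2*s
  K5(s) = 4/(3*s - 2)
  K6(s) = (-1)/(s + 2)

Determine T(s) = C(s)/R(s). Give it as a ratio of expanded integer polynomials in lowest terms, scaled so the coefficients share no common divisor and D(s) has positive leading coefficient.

1. add K2, K3 (parallel) gives (1 - s)/(s^2 - 5*s + 6)
2. series reduction of K1, (K2+K3), K4 gives (2*s^2 - 3*s + 1)/(s^4 - 6*s^3 + 8*s^2 + 9*s - 18)
3. cascade K5, K6 gives (-4)/(3*s^2 + 4*s - 4)
4. close the feedback loop around (K1*(K2+K3)*K4), (K5*K6), giving the overall T(s)

Final answer: (6*s^4 - s^3 - 17*s^2 + 16*s - 4)/(3*s^6 - 14*s^5 - 4*s^4 + 83*s^3 - 58*s^2 - 96*s + 68)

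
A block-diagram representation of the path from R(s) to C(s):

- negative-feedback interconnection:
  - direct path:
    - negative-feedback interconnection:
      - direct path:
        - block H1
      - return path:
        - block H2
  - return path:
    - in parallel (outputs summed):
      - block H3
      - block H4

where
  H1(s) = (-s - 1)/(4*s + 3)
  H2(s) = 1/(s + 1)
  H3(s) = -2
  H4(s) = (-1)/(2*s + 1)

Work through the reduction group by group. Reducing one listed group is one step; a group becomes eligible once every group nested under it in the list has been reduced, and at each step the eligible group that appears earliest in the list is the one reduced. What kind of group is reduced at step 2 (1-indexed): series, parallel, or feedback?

(1) apply the feedback formula to H1, H2
(2) sum the parallel branches H3, H4
(3) close the feedback loop around [H1/(1+H1*H2)], (H3+H4)
Step 2: parallel.

Hence the answer: parallel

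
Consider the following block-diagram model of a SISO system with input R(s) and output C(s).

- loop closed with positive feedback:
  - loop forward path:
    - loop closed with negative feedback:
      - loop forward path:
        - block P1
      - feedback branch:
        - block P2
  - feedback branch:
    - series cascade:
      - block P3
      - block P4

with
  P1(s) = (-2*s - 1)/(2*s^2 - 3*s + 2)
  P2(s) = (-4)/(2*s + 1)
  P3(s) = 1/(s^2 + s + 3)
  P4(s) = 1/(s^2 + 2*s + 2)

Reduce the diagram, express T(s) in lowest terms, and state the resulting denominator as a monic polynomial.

(1) collapse the loop (P1 forward, P2 return); result (-2*s - 1)/(2*s^2 - 3*s + 6)
(2) reduce the series chain P3, P4; result 1/(s^4 + 3*s^3 + 7*s^2 + 8*s + 6)
(3) apply the feedback formula to [P1/(1+P1*P2)], (P3*P4); result (-2*s^5 - 7*s^4 - 17*s^3 - 23*s^2 - 20*s - 6)/(2*s^6 + 3*s^5 + 11*s^4 + 13*s^3 + 30*s^2 + 32*s + 37)
The result of step 3 is T(s) in lowest terms. Its denominator has leading coefficient 2; dividing the denominator through by 2 makes it monic.

Hence the answer: s^6 + 3*s^5/2 + 11*s^4/2 + 13*s^3/2 + 15*s^2 + 16*s + 37/2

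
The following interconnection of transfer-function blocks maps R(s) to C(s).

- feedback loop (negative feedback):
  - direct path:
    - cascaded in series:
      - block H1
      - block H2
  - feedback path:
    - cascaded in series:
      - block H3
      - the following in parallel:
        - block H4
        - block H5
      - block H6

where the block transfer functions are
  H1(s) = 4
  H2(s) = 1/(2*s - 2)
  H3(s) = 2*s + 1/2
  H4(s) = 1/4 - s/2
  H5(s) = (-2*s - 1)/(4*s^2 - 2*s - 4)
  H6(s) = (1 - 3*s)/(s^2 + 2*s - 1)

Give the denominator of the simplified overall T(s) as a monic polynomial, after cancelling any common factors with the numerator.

[1] series reduction of H1, H2 = 2/(s - 1)
[2] add H4, H5 (parallel) = (-4*s^3 + 4*s^2 - s - 4)/(8*s^2 - 4*s - 8)
[3] series reduction of H3, (H4+H5), H6 = (48*s^5 - 52*s^4 + 12*s^3 + 51*s^2 - 5*s - 4)/(16*s^4 + 24*s^3 - 48*s^2 - 24*s + 16)
[4] close the feedback loop around (H1*H2), (H3*(H4+H5)*H6) = (16*s^4 + 24*s^3 - 48*s^2 - 24*s + 16)/(56*s^5 - 48*s^4 - 24*s^3 + 63*s^2 + 15*s - 12)
The result of step 4 is T(s) in lowest terms. Its denominator has leading coefficient 56; dividing the denominator through by 56 makes it monic.

Therefore the answer is s^5 - 6*s^4/7 - 3*s^3/7 + 9*s^2/8 + 15*s/56 - 3/14.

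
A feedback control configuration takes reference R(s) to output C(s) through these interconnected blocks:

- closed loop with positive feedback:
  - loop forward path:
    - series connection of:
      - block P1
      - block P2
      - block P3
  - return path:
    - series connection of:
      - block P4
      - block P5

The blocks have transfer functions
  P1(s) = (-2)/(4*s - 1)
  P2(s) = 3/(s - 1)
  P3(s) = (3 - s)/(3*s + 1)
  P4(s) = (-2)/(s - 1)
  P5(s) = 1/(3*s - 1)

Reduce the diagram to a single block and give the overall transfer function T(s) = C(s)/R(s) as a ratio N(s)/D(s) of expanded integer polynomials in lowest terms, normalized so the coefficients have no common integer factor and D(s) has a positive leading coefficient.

First reduce the diagram to T(s).

(1) series reduction of P1, P2, P3 gives (6*s - 18)/(12*s^3 - 11*s^2 - 2*s + 1)
(2) multiply P4, P5 (series) gives (-2)/(3*s^2 - 4*s + 1)
(3) apply the feedback formula to (P1*P2*P3), (P4*P5); the result is T(s) itself (integer coefficients, no common factor, positive leading denominator coefficient)

Answer: (18*s^3 - 78*s^2 + 78*s - 18)/(36*s^5 - 81*s^4 + 50*s^3 + 6*s - 35)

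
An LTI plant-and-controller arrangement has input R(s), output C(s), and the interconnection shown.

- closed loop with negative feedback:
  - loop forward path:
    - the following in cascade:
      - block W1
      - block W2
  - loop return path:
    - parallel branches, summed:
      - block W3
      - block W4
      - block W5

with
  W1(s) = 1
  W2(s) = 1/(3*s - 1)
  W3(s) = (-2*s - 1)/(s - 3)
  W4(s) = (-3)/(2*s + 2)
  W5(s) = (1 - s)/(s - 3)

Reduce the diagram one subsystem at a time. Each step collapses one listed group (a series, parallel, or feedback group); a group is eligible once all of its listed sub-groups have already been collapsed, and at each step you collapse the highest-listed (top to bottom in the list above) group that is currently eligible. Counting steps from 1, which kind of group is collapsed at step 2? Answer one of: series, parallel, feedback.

Step 1: combine W1, W2 in series
Step 2: add W3, W4, W5 (parallel)
Step 3: collapse the loop ((W1*W2) forward, (W3+W4+W5) return)
So the answer for step 2 is parallel.

Answer: parallel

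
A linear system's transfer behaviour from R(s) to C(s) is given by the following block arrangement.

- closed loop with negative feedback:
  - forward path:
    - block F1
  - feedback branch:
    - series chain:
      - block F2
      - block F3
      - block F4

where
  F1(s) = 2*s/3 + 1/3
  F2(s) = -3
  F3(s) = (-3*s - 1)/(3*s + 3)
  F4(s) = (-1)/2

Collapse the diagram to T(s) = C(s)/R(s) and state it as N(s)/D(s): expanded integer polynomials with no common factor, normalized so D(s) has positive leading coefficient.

The answer is (-4*s^2 - 6*s - 2)/(6*s^2 - s - 5).

Reasoning:
Step 1 - combine F2, F3, F4 in series, giving (-3*s - 1)/(2*s + 2)
Step 2 - feedback reduction of F1, (F2*F3*F4), which is the overall transfer function T(s) = C(s)/R(s) in lowest terms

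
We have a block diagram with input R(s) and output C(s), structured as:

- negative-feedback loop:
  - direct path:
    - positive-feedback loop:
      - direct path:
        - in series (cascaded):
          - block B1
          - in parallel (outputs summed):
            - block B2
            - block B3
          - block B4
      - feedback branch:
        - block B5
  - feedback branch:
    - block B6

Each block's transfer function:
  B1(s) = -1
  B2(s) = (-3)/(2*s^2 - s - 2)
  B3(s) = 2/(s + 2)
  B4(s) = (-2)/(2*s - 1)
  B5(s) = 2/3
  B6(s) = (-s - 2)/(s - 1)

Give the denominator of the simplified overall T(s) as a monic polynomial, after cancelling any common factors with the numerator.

(1) combine B2, B3 in parallel = (4*s^2 - 5*s - 10)/(2*s^3 + 3*s^2 - 4*s - 4)
(2) cascade B1, (B2+B3), B4 = (8*s^2 - 10*s - 20)/(4*s^4 + 4*s^3 - 11*s^2 - 4*s + 4)
(3) collapse the loop ((B1*(B2+B3)*B4) forward, B5 return) = (24*s^2 - 30*s - 60)/(12*s^4 + 12*s^3 - 49*s^2 + 8*s + 52)
(4) close the feedback loop around [(B1*(B2+B3)*B4)/(1-(B1*(B2+B3)*B4)*B5)], B6 = (24*s^3 - 54*s^2 - 30*s + 60)/(12*s^5 - 85*s^3 + 39*s^2 + 164*s + 68)
The result of step 4 is T(s) in lowest terms. Its denominator has leading coefficient 12; dividing the denominator through by 12 makes it monic.

Final answer: s^5 - 85*s^3/12 + 13*s^2/4 + 41*s/3 + 17/3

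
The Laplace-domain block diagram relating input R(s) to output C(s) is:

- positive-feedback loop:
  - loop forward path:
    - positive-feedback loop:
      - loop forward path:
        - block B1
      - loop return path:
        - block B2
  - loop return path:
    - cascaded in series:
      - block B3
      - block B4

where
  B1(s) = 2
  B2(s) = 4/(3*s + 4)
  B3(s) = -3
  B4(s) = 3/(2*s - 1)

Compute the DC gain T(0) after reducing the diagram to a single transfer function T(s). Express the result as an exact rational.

Answer: -2/19

Working:
[1] collapse the loop (B1 forward, B2 return); result (6*s + 8)/(3*s - 4)
[2] cascade B3, B4; result (-9)/(2*s - 1)
[3] collapse the loop ([B1/(1-B1*B2)] forward, (B3*B4) return); result (12*s^2 + 10*s - 8)/(6*s^2 + 43*s + 76)
Step 3 gives the overall T(s). Then T(0) = -8/76 = -2/19.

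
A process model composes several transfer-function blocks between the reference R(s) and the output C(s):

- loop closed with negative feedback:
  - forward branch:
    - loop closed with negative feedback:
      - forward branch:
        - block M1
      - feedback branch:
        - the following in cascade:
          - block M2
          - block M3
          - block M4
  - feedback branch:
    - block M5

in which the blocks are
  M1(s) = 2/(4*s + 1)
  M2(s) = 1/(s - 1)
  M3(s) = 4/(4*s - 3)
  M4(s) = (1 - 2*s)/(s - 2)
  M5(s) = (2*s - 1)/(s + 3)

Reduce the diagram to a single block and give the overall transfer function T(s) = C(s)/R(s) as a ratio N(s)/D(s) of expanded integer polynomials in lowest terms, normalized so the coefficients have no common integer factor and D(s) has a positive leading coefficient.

First reduce the diagram to T(s).

Step 1: series reduction of M2, M3, M4, giving (4 - 8*s)/(4*s^3 - 15*s^2 + 17*s - 6)
Step 2: apply the feedback formula to M1, (M2*M3*M4), giving (8*s^3 - 30*s^2 + 34*s - 12)/(16*s^4 - 56*s^3 + 53*s^2 - 23*s + 2)
Step 3: close the feedback loop around [M1/(1+M1*(M2*M3*M4))], M5, giving the overall T(s)

Answer: (8*s^4 - 6*s^3 - 56*s^2 + 90*s - 36)/(16*s^5 + 8*s^4 - 183*s^3 + 234*s^2 - 125*s + 18)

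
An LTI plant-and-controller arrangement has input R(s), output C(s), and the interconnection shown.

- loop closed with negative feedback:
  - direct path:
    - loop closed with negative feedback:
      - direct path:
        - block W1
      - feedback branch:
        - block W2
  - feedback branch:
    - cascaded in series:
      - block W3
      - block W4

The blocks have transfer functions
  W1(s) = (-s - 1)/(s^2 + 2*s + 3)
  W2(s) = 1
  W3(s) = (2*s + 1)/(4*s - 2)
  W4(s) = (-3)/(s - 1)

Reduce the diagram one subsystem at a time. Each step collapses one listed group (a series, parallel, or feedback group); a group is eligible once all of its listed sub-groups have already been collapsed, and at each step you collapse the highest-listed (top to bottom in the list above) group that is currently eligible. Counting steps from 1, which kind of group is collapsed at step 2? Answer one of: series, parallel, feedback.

Answer: series

Working:
Step 1. collapse the loop (W1 forward, W2 return)
Step 2. series reduction of W3, W4
Step 3. apply the feedback formula to [W1/(1+W1*W2)], (W3*W4)
At step 2 the group reduced is series.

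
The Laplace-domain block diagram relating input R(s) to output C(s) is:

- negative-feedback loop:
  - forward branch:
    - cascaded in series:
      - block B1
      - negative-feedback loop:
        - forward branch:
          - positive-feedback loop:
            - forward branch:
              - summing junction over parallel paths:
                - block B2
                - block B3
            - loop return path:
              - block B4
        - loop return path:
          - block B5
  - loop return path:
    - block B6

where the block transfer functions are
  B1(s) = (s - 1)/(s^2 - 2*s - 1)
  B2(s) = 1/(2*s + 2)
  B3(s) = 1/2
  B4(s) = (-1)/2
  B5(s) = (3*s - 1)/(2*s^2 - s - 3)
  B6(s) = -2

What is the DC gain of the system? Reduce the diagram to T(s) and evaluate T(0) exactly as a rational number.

Step 1 - combine B2, B3 in parallel; result (s + 2)/(2*s + 2)
Step 2 - feedback reduction of (B2+B3), B4; result (2*s + 4)/(5*s + 6)
Step 3 - collapse the loop ([(B2+B3)/(1-(B2+B3)*B4)] forward, B5 return); result (4*s^3 + 6*s^2 - 10*s - 12)/(10*s^3 + 13*s^2 - 11*s - 22)
Step 4 - combine B1, [[(B2+B3)/(1-(B2+B3)*B4)]/(1+[(B2+B3)/(1-(B2+B3)*B4)]*B5)] in series; result (4*s^4 + 2*s^3 - 16*s^2 - 2*s + 12)/(10*s^5 - 7*s^4 - 47*s^3 - 13*s^2 + 55*s + 22)
Step 5 - apply the feedback formula to (B1*[[(B2+B3)/(1-(B2+B3)*B4)]/(1+[(B2+B3)/(1-(B2+B3)*B4)]*B5)]), B6; result (4*s^4 + 2*s^3 - 16*s^2 - 2*s + 12)/(10*s^5 - 15*s^4 - 51*s^3 + 19*s^2 + 59*s - 2)
Step 5 gives the overall T(s). Then T(0) = 12/(-2) = -6.

Hence the answer: -6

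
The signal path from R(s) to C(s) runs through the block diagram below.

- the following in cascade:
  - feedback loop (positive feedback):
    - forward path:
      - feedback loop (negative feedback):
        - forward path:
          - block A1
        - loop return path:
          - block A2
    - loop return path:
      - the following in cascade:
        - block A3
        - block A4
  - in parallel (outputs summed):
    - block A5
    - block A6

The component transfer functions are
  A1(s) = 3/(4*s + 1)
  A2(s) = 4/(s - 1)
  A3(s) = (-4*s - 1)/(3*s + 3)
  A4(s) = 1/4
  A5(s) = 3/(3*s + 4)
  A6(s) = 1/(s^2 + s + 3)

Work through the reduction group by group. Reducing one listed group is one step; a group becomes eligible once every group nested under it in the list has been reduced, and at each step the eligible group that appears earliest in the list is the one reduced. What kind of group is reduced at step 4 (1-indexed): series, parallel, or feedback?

[1] feedback reduction of A1, A2
[2] cascade A3, A4
[3] collapse the loop ([A1/(1+A1*A2)] forward, (A3*A4) return)
[4] reduce the parallel group A5, A6
[5] multiply [[A1/(1+A1*A2)]/(1-[A1/(1+A1*A2)]*(A3*A4))], (A5+A6) (series)
The group at step 4 is a parallel group.

Therefore the answer is parallel.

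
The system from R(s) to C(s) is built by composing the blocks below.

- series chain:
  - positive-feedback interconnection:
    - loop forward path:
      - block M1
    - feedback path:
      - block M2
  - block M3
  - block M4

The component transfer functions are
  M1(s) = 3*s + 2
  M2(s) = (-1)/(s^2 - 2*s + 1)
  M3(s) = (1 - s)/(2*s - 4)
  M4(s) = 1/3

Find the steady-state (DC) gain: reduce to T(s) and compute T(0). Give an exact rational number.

Reducing step by step:

Step 1 - collapse the loop (M1 forward, M2 return) = (3*s^3 - 4*s^2 - s + 2)/(s^2 + s + 3)
Step 2 - series reduction of [M1/(1-M1*M2)], M3, M4 = (-3*s^4 + 7*s^3 - 3*s^2 - 3*s + 2)/(6*s^3 - 6*s^2 + 6*s - 36)
The step-2 result is T(s). Setting s = 0: T(0) = 2/(-36) = -1/18.

Answer: -1/18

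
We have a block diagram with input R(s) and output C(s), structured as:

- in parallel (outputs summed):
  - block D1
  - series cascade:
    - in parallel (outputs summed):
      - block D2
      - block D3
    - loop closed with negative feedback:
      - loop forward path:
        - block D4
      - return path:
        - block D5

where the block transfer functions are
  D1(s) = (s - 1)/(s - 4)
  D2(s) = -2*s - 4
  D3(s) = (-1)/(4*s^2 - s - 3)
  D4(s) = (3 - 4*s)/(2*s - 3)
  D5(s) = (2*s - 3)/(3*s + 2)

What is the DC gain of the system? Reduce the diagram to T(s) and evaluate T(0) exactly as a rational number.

[1] combine D2, D3 in parallel = (-8*s^3 - 14*s^2 + 10*s + 11)/(4*s^2 - s - 3)
[2] apply the feedback formula to D4, D5 = (12*s^2 - s - 6)/(2*s^2 - 13*s + 15)
[3] multiply (D2+D3), [D4/(1+D4*D5)] (series) = (-96*s^5 - 160*s^4 + 182*s^3 + 206*s^2 - 71*s - 66)/(8*s^4 - 54*s^3 + 67*s^2 + 24*s - 45)
[4] combine D1, ((D2+D3)*[D4/(1+D4*D5)]) in parallel = (-96*s^6 + 232*s^5 + 760*s^4 - 401*s^3 - 938*s^2 + 149*s + 309)/(8*s^5 - 86*s^4 + 283*s^3 - 244*s^2 - 141*s + 180)
Evaluating the step-4 result (the overall T(s)) at s = 0 gives T(0) = 309/180 = 103/60.

Answer: 103/60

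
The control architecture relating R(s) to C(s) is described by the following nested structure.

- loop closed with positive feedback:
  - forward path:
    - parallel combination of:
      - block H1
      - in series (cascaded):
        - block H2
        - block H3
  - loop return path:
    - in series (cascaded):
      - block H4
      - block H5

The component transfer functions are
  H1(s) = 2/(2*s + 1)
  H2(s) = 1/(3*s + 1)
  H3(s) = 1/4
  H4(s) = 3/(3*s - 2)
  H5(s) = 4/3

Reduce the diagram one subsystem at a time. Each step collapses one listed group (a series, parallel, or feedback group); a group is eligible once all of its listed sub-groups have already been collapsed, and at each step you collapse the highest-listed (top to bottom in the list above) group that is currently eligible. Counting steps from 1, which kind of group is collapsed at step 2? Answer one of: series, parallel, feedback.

Step 1 - combine H2, H3 in series
Step 2 - parallel reduction of H1, (H2*H3)
Step 3 - cascade H4, H5
Step 4 - reduce the feedback loop with forward (H1+(H2*H3)) and return (H4*H5)
So the answer for step 2 is parallel.

Therefore the answer is parallel.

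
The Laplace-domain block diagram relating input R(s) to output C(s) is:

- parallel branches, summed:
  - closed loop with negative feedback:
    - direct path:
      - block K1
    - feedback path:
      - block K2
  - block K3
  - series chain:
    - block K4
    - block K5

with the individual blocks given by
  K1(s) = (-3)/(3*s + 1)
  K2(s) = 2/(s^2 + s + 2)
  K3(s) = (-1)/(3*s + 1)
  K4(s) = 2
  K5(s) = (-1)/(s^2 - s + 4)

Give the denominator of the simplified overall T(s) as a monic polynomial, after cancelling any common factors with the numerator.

Answer: s^6 + 2*s^5/3 + 46*s^4/9 + 10*s^3/3 + 101*s^2/9 - 16*s/9 - 16/9

Working:
1. reduce the feedback loop with forward K1 and return K2 gives (-3*s^2 - 3*s - 6)/(3*s^3 + 4*s^2 + 7*s - 4)
2. multiply K4, K5 (series) gives (-2)/(s^2 - s + 4)
3. parallel reduction of [K1/(1+K1*K2)], K3, (K4*K5) gives (-12*s^5 - 22*s^4 - 90*s^3 - 88*s^2 - 100*s)/(9*s^6 + 6*s^5 + 46*s^4 + 30*s^3 + 101*s^2 - 16*s - 16)
No further cancellation is possible in the step-3 result, so that is T(s). Its denominator becomes monic after dividing by the leading coefficient 9.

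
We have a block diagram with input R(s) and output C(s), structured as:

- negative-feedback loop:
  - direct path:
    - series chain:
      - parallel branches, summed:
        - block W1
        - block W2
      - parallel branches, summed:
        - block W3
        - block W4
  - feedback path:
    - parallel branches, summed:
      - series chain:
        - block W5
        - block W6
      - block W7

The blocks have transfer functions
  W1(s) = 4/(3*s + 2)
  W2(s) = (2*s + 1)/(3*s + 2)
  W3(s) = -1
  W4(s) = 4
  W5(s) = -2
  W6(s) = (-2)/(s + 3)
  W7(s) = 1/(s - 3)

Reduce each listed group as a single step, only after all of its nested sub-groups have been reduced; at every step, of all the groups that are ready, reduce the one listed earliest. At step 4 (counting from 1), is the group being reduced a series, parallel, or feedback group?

[1] add W1, W2 (parallel)
[2] reduce the parallel group W3, W4
[3] multiply (W1+W2), (W3+W4) (series)
[4] multiply W5, W6 (series)
[5] parallel reduction of (W5*W6), W7
[6] collapse the loop (((W1+W2)*(W3+W4)) forward, ((W5*W6)+W7) return)
At step 4 the group reduced is series.

Therefore the answer is series.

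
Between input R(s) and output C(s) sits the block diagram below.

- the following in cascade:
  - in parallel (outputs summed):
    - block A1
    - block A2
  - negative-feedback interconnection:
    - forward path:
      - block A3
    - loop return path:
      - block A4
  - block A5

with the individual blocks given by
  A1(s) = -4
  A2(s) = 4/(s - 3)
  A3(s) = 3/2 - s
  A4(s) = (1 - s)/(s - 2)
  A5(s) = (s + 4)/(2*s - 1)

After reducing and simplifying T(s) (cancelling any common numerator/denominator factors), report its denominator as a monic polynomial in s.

First reduce the diagram to T(s).

[1] add A1, A2 (parallel) = (16 - 4*s)/(s - 3)
[2] apply the feedback formula to A3, A4 = (-2*s^2 + 7*s - 6)/(2*s^2 - 3*s - 1)
[3] cascade (A1+A2), [A3/(1+A3*A4)], A5 = (8*s^4 - 28*s^3 - 104*s^2 + 448*s - 384)/(4*s^4 - 20*s^3 + 25*s^2 - 2*s - 3)
T(s) is the step-3 result (common factors already cancelled). Leading coefficient of the denominator: 4. Divide through by 4 for the monic polynomial.

Answer: s^4 - 5*s^3 + 25*s^2/4 - s/2 - 3/4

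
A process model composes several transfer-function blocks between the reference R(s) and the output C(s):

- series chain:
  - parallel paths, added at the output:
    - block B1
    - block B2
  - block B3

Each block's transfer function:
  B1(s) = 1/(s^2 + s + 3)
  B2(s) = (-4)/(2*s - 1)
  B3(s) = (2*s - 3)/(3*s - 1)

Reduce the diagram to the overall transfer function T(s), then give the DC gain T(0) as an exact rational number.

1. add B1, B2 (parallel); result (-4*s^2 - 2*s - 13)/(2*s^3 + s^2 + 5*s - 3)
2. series reduction of (B1+B2), B3; result (-8*s^3 + 8*s^2 - 20*s + 39)/(6*s^4 + s^3 + 14*s^2 - 14*s + 3)
That last expression is T(s); at s = 0 only the constant terms survive, so T(0) = 39/3 = 13.

Answer: 13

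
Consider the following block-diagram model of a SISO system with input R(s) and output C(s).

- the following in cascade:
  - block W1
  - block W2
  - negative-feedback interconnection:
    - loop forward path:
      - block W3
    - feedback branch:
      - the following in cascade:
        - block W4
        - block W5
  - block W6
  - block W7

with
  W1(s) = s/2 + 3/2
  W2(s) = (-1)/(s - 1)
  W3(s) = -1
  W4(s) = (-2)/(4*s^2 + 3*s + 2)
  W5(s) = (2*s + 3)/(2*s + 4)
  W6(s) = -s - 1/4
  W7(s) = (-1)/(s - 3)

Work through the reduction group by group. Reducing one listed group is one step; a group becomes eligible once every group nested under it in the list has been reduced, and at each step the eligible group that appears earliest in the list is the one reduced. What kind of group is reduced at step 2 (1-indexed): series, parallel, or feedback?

1. combine W4, W5 in series
2. feedback reduction of W3, (W4*W5)
3. series reduction of W1, W2, [W3/(1+W3*(W4*W5))], W6, W7
At step 2 the group reduced is feedback.

Hence the answer: feedback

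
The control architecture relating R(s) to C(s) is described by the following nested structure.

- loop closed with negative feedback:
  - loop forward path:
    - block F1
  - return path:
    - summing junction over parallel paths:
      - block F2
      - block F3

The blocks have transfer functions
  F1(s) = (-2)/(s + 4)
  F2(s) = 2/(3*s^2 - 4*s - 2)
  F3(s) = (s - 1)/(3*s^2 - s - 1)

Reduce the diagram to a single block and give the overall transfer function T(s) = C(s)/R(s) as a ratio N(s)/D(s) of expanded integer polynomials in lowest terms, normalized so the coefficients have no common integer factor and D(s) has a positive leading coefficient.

Step 1: combine F2, F3 in parallel; result (3*s^3 - s^2)/(9*s^4 - 15*s^3 - 5*s^2 + 6*s + 2)
Step 2: feedback reduction of F1, (F2+F3); the result is T(s) itself (integer coefficients, no common factor, positive leading denominator coefficient)

Therefore the answer is (-18*s^4 + 30*s^3 + 10*s^2 - 12*s - 4)/(9*s^5 + 21*s^4 - 71*s^3 - 12*s^2 + 26*s + 8).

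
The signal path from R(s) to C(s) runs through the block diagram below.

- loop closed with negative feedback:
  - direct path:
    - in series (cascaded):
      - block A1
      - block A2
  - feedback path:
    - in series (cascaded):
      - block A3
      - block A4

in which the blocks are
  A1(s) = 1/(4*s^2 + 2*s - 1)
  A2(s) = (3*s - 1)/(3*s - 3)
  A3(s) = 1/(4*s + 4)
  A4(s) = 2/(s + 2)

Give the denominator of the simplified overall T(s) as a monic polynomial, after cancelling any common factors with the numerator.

Reducing step by step:

Step 1 - reduce the series chain A1, A2: (3*s - 1)/(12*s^3 - 6*s^2 - 9*s + 3)
Step 2 - combine A3, A4 in series: 1/(2*s^2 + 6*s + 4)
Step 3 - close the feedback loop around (A1*A2), (A3*A4): (6*s^3 + 16*s^2 + 6*s - 4)/(24*s^5 + 60*s^4 - 6*s^3 - 72*s^2 - 15*s + 11)
Step 3 gives the fully reduced T(s), with no common factor left to cancel. The denominator's leading coefficient is 24, so divide each of its coefficients by 24 to get the monic form.

Answer: s^5 + 5*s^4/2 - s^3/4 - 3*s^2 - 5*s/8 + 11/24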